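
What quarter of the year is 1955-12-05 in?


Month: December (month 12)
Q1: Jan-Mar, Q2: Apr-Jun, Q3: Jul-Sep, Q4: Oct-Dec

Q4


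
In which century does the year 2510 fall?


Century = (year - 1) // 100 + 1
= (2510 - 1) // 100 + 1
= 2509 // 100 + 1
= 25 + 1

26th century


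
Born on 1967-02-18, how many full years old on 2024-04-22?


Birth: 1967-02-18
Reference: 2024-04-22
Year difference: 2024 - 1967 = 57

57 years old


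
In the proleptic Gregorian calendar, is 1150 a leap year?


Gregorian leap year rule: divisible by 4, but not by 100, unless also by 400.
1150 is not divisible by 4 -> not a leap year

No


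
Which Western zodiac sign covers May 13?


Date: May 13
Conventional tropical zodiac dates: Taurus from April 20 onward; Gemini starts May 21
May 13 falls within the Taurus range

Taurus


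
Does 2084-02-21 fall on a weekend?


Anchor: Jan 1, 2084. With p = 2084 - 1 = 2083: (p + p//4 - p//100 + p//400) mod 7 = (2083 + 520 - 20 + 5) mod 7 = 2588 mod 7 = 5 -> Saturday (Mon=0 ... Sun=6)
Day of year: 52; offset = 51
Weekday index = (5 + 51) mod 7 = 0 -> Monday
Weekend days: Saturday, Sunday

No


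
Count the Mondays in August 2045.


August 2045 has 31 days
Anchor: Jan 1, 2045. With p = 2045 - 1 = 2044: (p + p//4 - p//100 + p//400) mod 7 = (2044 + 511 - 20 + 5) mod 7 = 2540 mod 7 = 6 -> Sunday (Mon=0 ... Sun=6)
Days before August (Jan-Jul): 212; August 1 index = (6 + 212) mod 7 = 1 -> Tuesday
First Monday is August 7
Mondays: 7, 14, 21, 28

4 Mondays


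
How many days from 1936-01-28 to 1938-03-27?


From 1936-01-28 to 1938-03-27
1936-01-28: day of year = 28
1938-03-27: days before March = 31 + 28 = 59 (1938 is not a leap year); day of year = 59 + 27 = 86
Rest of 1936: 366 - 28 = 338
Full years 1937 (365): 365
Total = 338 + 365 + 86 = 789

789 days


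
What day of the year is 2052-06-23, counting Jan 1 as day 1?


Date: June 23, 2052
Days in months 1 through 5: 152
Plus 23 days in June

Day of year: 175


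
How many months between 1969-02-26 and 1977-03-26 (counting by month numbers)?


From February 1969 to March 1977
8 years * 12 = 96 months, plus 1 month = 97

97 months


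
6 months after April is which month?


April is month 4
4 + 6 = 10

October


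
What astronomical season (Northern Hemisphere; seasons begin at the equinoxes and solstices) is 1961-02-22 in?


Date: February 22
Astronomical Winter (approx.; exact equinox/solstice day varies by year): December 21 to March 19
February 22 falls within the Winter window

Winter


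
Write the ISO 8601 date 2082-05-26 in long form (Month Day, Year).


ISO 2082-05-26 parses as year=2082, month=05, day=26
Month 5 -> May

May 26, 2082


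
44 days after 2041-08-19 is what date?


Start: 2041-08-19, add 44 days
August 2041 has 31 days: 31 - 19 = 12 days to August 31 -> 32 left
September 2041 has 30 days -> 2 left
October 2041: 2 <= 31 -> lands on October 2

Result: 2041-10-02


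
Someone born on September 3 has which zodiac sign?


Date: September 3
Conventional tropical zodiac dates: Virgo from August 23 onward; Libra starts September 23
September 3 falls within the Virgo range

Virgo


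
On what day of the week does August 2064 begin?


Target: August 1, 2064
Anchor: Jan 1, 2064. With p = 2064 - 1 = 2063: (p + p//4 - p//100 + p//400) mod 7 = (2063 + 515 - 20 + 5) mod 7 = 2563 mod 7 = 1 -> Tuesday (Mon=0 ... Sun=6)
Days before August (Jan-Jul): 213 days
Weekday index = (1 + 213) mod 7 = 4

Friday


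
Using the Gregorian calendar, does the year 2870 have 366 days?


Gregorian leap year rule: divisible by 4, but not by 100, unless also by 400.
2870 is not divisible by 4 -> not a leap year

No


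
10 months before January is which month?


January is month 1
1 - 10 = -9; wrap: -9 + 12 = 3

March


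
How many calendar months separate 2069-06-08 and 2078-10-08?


From June 2069 to October 2078
9 years * 12 = 108 months, plus 4 months = 112

112 months


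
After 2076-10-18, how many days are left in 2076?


Day of year: 292 of 366
Remaining = 366 - 292

74 days


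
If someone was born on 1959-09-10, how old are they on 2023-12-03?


Birth: 1959-09-10
Reference: 2023-12-03
Year difference: 2023 - 1959 = 64

64 years old


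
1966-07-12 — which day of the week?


Date: July 12, 1966
Anchor: Jan 1, 1966. With p = 1966 - 1 = 1965: (p + p//4 - p//100 + p//400) mod 7 = (1965 + 491 - 19 + 4) mod 7 = 2441 mod 7 = 5 -> Saturday (Mon=0 ... Sun=6)
Days before July (Jan-Jun): 181; offset = 181 + 12 - 1 = 192
Weekday index = (5 + 192) mod 7 = 1

Day of the week: Tuesday


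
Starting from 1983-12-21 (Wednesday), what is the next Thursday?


Current: Wednesday
Target: Thursday
Days ahead: 1

Next Thursday: 1983-12-22


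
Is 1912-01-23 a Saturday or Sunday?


Anchor: Jan 1, 1912. With p = 1912 - 1 = 1911: (p + p//4 - p//100 + p//400) mod 7 = (1911 + 477 - 19 + 4) mod 7 = 2373 mod 7 = 0 -> Monday (Mon=0 ... Sun=6)
Day of year: 23; offset = 22
Weekday index = (0 + 22) mod 7 = 1 -> Tuesday
Weekend days: Saturday, Sunday

No


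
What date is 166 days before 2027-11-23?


Start: 2027-11-23, subtract 166 days
Back 23 days from November 23 reaches October 31, 2027 -> 143 left
October 2027 has 31 days -> back to September 30, 2027 -> 112 left
September 2027 has 30 days -> back to August 31, 2027 -> 82 left
August 2027 has 31 days -> back to July 31, 2027 -> 51 left
July 2027 has 31 days -> back to June 30, 2027 -> 20 left
June 2027: 30 - 20 = 10 -> lands on June 10

Result: 2027-06-10


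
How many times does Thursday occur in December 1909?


December 1909 has 31 days
Anchor: Jan 1, 1909. With p = 1909 - 1 = 1908: (p + p//4 - p//100 + p//400) mod 7 = (1908 + 477 - 19 + 4) mod 7 = 2370 mod 7 = 4 -> Friday (Mon=0 ... Sun=6)
Days before December (Jan-Nov): 334; December 1 index = (4 + 334) mod 7 = 2 -> Wednesday
First Thursday is December 2
Thursdays: 2, 9, 16, 23, 30

5 Thursdays


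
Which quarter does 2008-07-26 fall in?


Month: July (month 7)
Q1: Jan-Mar, Q2: Apr-Jun, Q3: Jul-Sep, Q4: Oct-Dec

Q3


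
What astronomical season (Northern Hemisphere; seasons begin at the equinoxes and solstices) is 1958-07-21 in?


Date: July 21
Astronomical Summer (approx.; exact equinox/solstice day varies by year): June 21 to September 21
July 21 falls within the Summer window

Summer


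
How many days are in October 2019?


October 2019

31 days


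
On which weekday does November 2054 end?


November 2054 has 30 days
Anchor: Jan 1, 2054. With p = 2054 - 1 = 2053: (p + p//4 - p//100 + p//400) mod 7 = (2053 + 513 - 20 + 5) mod 7 = 2551 mod 7 = 3 -> Thursday (Mon=0 ... Sun=6)
Days before November (Jan-Oct): 304; November 1 index = (3 + 304) mod 7 = 6 -> Sunday
Last day offset: 30 - 1 = 29 days
Weekday index = (6 + 29) mod 7 = 0

Monday, November 30


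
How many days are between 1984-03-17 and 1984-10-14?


From 1984-03-17 to 1984-10-14
1984-03-17: days before March = 31 + 29 = 60 (1984 is a leap year); day of year = 60 + 17 = 77
1984-10-14: days before October = 31 + 29 + 31 + 30 + 31 + 30 + 31 + 31 + 30 = 274 (1984 is a leap year); day of year = 274 + 14 = 288
Same year: 288 - 77 = 211

211 days


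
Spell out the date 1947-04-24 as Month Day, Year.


ISO 1947-04-24 parses as year=1947, month=04, day=24
Month 4 -> April

April 24, 1947


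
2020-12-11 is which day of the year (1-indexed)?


Date: December 11, 2020
Days in months 1 through 11: 335
Plus 11 days in December

Day of year: 346


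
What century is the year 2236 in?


Century = (year - 1) // 100 + 1
= (2236 - 1) // 100 + 1
= 2235 // 100 + 1
= 22 + 1

23rd century


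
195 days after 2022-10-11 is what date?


Start: 2022-10-11, add 195 days
October 2022 has 31 days: 31 - 11 = 20 days to October 31 -> 175 left
November 2022 has 30 days -> 145 left
December 2022 has 31 days -> 114 left
January 2023 has 31 days -> 83 left
February 2023 has 28 days -> 55 left
March 2023 has 31 days -> 24 left
April 2023: 24 <= 30 -> lands on April 24

Result: 2023-04-24


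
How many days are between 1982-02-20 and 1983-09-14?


From 1982-02-20 to 1983-09-14
1982-02-20: days before February = 31; day of year = 31 + 20 = 51
1983-09-14: days before September = 31 + 28 + 31 + 30 + 31 + 30 + 31 + 31 = 243 (1983 is not a leap year); day of year = 243 + 14 = 257
Rest of 1982: 365 - 51 = 314
Total = 314 + 257 = 571

571 days


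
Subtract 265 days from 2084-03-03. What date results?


Start: 2084-03-03, subtract 265 days
Back 3 days from March 3 reaches February 29, 2084 -> 262 left
February 2084 has 29 days -> back to January 31, 2084 -> 233 left
January 2084 has 31 days -> back to December 31, 2083 -> 202 left
December 2083 has 31 days -> back to November 30, 2083 -> 171 left
November 2083 has 30 days -> back to October 31, 2083 -> 141 left
October 2083 has 31 days -> back to September 30, 2083 -> 110 left
September 2083 has 30 days -> back to August 31, 2083 -> 80 left
August 2083 has 31 days -> back to July 31, 2083 -> 49 left
July 2083 has 31 days -> back to June 30, 2083 -> 18 left
June 2083: 30 - 18 = 12 -> lands on June 12

Result: 2083-06-12


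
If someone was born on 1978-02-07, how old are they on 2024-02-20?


Birth: 1978-02-07
Reference: 2024-02-20
Year difference: 2024 - 1978 = 46

46 years old


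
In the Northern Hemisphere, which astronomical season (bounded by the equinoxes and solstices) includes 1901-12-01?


Date: December 1
Astronomical Autumn (approx.; exact equinox/solstice day varies by year): September 22 to December 20
December 1 falls within the Autumn window

Autumn


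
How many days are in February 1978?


February 1978 (leap year: no)

28 days


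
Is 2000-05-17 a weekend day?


Anchor: Jan 1, 2000. With p = 2000 - 1 = 1999: (p + p//4 - p//100 + p//400) mod 7 = (1999 + 499 - 19 + 4) mod 7 = 2483 mod 7 = 5 -> Saturday (Mon=0 ... Sun=6)
Day of year: 138; offset = 137
Weekday index = (5 + 137) mod 7 = 2 -> Wednesday
Weekend days: Saturday, Sunday

No


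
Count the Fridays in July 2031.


July 2031 has 31 days
Anchor: Jan 1, 2031. With p = 2031 - 1 = 2030: (p + p//4 - p//100 + p//400) mod 7 = (2030 + 507 - 20 + 5) mod 7 = 2522 mod 7 = 2 -> Wednesday (Mon=0 ... Sun=6)
Days before July (Jan-Jun): 181; July 1 index = (2 + 181) mod 7 = 1 -> Tuesday
First Friday is July 4
Fridays: 4, 11, 18, 25

4 Fridays


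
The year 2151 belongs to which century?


Century = (year - 1) // 100 + 1
= (2151 - 1) // 100 + 1
= 2150 // 100 + 1
= 21 + 1

22nd century


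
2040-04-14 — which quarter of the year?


Month: April (month 4)
Q1: Jan-Mar, Q2: Apr-Jun, Q3: Jul-Sep, Q4: Oct-Dec

Q2


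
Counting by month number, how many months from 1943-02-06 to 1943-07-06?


From February 1943 to July 1943
0 years * 12 = 0 months, plus 5 months = 5

5 months


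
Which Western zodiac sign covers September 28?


Date: September 28
Conventional tropical zodiac dates: Libra from September 23 onward; Scorpio starts October 23
September 28 falls within the Libra range

Libra


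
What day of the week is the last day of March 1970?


March 1970 has 31 days
Anchor: Jan 1, 1970. With p = 1970 - 1 = 1969: (p + p//4 - p//100 + p//400) mod 7 = (1969 + 492 - 19 + 4) mod 7 = 2446 mod 7 = 3 -> Thursday (Mon=0 ... Sun=6)
Days before March (Jan-Feb): 59; March 1 index = (3 + 59) mod 7 = 6 -> Sunday
Last day offset: 31 - 1 = 30 days
Weekday index = (6 + 30) mod 7 = 1

Tuesday, March 31


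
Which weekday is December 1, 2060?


Target: December 1, 2060
Anchor: Jan 1, 2060. With p = 2060 - 1 = 2059: (p + p//4 - p//100 + p//400) mod 7 = (2059 + 514 - 20 + 5) mod 7 = 2558 mod 7 = 3 -> Thursday (Mon=0 ... Sun=6)
Days before December (Jan-Nov): 335 days
Weekday index = (3 + 335) mod 7 = 2

Wednesday


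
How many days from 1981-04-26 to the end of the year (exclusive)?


Day of year: 116 of 365
Remaining = 365 - 116

249 days


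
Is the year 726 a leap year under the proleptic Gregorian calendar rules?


Gregorian leap year rule: divisible by 4, but not by 100, unless also by 400.
726 is not divisible by 4 -> not a leap year

No


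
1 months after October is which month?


October is month 10
10 + 1 = 11

November


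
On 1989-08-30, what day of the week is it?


Date: August 30, 1989
Anchor: Jan 1, 1989. With p = 1989 - 1 = 1988: (p + p//4 - p//100 + p//400) mod 7 = (1988 + 497 - 19 + 4) mod 7 = 2470 mod 7 = 6 -> Sunday (Mon=0 ... Sun=6)
Days before August (Jan-Jul): 212; offset = 212 + 30 - 1 = 241
Weekday index = (6 + 241) mod 7 = 2

Day of the week: Wednesday


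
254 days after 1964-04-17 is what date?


Start: 1964-04-17, add 254 days
April 1964 has 30 days: 30 - 17 = 13 days to April 30 -> 241 left
May 1964 has 31 days -> 210 left
June 1964 has 30 days -> 180 left
July 1964 has 31 days -> 149 left
August 1964 has 31 days -> 118 left
September 1964 has 30 days -> 88 left
October 1964 has 31 days -> 57 left
November 1964 has 30 days -> 27 left
December 1964: 27 <= 31 -> lands on December 27

Result: 1964-12-27


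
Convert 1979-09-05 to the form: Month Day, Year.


ISO 1979-09-05 parses as year=1979, month=09, day=05
Month 9 -> September

September 5, 1979


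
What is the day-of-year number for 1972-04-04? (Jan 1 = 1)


Date: April 4, 1972
Days in months 1 through 3: 91
Plus 4 days in April

Day of year: 95


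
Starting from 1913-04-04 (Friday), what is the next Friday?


Current: Friday
Target: Friday
Days ahead: 7

Next Friday: 1913-04-11


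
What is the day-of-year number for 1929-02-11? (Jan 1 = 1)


Date: February 11, 1929
Days in months 1 through 1: 31
Plus 11 days in February

Day of year: 42


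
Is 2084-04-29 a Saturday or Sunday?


Anchor: Jan 1, 2084. With p = 2084 - 1 = 2083: (p + p//4 - p//100 + p//400) mod 7 = (2083 + 520 - 20 + 5) mod 7 = 2588 mod 7 = 5 -> Saturday (Mon=0 ... Sun=6)
Day of year: 120; offset = 119
Weekday index = (5 + 119) mod 7 = 5 -> Saturday
Weekend days: Saturday, Sunday

Yes


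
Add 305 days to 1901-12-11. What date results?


Start: 1901-12-11, add 305 days
December 1901 has 31 days: 31 - 11 = 20 days to December 31 -> 285 left
January 1902 has 31 days -> 254 left
February 1902 has 28 days -> 226 left
March 1902 has 31 days -> 195 left
April 1902 has 30 days -> 165 left
May 1902 has 31 days -> 134 left
June 1902 has 30 days -> 104 left
July 1902 has 31 days -> 73 left
August 1902 has 31 days -> 42 left
September 1902 has 30 days -> 12 left
October 1902: 12 <= 31 -> lands on October 12

Result: 1902-10-12


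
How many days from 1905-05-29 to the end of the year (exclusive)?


Day of year: 149 of 365
Remaining = 365 - 149

216 days


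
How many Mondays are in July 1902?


July 1902 has 31 days
Anchor: Jan 1, 1902. With p = 1902 - 1 = 1901: (p + p//4 - p//100 + p//400) mod 7 = (1901 + 475 - 19 + 4) mod 7 = 2361 mod 7 = 2 -> Wednesday (Mon=0 ... Sun=6)
Days before July (Jan-Jun): 181; July 1 index = (2 + 181) mod 7 = 1 -> Tuesday
First Monday is July 7
Mondays: 7, 14, 21, 28

4 Mondays


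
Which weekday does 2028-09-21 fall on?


Date: September 21, 2028
Anchor: Jan 1, 2028. With p = 2028 - 1 = 2027: (p + p//4 - p//100 + p//400) mod 7 = (2027 + 506 - 20 + 5) mod 7 = 2518 mod 7 = 5 -> Saturday (Mon=0 ... Sun=6)
Days before September (Jan-Aug): 244; offset = 244 + 21 - 1 = 264
Weekday index = (5 + 264) mod 7 = 3

Day of the week: Thursday


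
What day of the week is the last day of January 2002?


January 2002 has 31 days
Anchor: Jan 1, 2002. With p = 2002 - 1 = 2001: (p + p//4 - p//100 + p//400) mod 7 = (2001 + 500 - 20 + 5) mod 7 = 2486 mod 7 = 1 -> Tuesday (Mon=0 ... Sun=6)
January 1 is the anchor itself -> Tuesday
Last day offset: 31 - 1 = 30 days
Weekday index = (1 + 30) mod 7 = 3

Thursday, January 31


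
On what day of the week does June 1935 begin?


Target: June 1, 1935
Anchor: Jan 1, 1935. With p = 1935 - 1 = 1934: (p + p//4 - p//100 + p//400) mod 7 = (1934 + 483 - 19 + 4) mod 7 = 2402 mod 7 = 1 -> Tuesday (Mon=0 ... Sun=6)
Days before June (Jan-May): 151 days
Weekday index = (1 + 151) mod 7 = 5

Saturday


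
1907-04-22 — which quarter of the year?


Month: April (month 4)
Q1: Jan-Mar, Q2: Apr-Jun, Q3: Jul-Sep, Q4: Oct-Dec

Q2


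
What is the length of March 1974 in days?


March 1974

31 days


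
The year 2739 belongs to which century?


Century = (year - 1) // 100 + 1
= (2739 - 1) // 100 + 1
= 2738 // 100 + 1
= 27 + 1

28th century


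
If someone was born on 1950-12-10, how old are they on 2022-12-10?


Birth: 1950-12-10
Reference: 2022-12-10
Year difference: 2022 - 1950 = 72

72 years old


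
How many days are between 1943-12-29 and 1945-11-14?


From 1943-12-29 to 1945-11-14
1943-12-29: days before December = 31 + 28 + 31 + 30 + 31 + 30 + 31 + 31 + 30 + 31 + 30 = 334 (1943 is not a leap year); day of year = 334 + 29 = 363
1945-11-14: days before November = 31 + 28 + 31 + 30 + 31 + 30 + 31 + 31 + 30 + 31 = 304 (1945 is not a leap year); day of year = 304 + 14 = 318
Rest of 1943: 365 - 363 = 2
Full years 1944 (366): 366
Total = 2 + 366 + 318 = 686

686 days


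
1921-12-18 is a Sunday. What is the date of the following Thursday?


Current: Sunday
Target: Thursday
Days ahead: 4

Next Thursday: 1921-12-22


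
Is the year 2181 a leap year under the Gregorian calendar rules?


Gregorian leap year rule: divisible by 4, but not by 100, unless also by 400.
2181 is not divisible by 4 -> not a leap year

No


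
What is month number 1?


Month 1 of 12

January


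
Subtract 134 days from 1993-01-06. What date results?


Start: 1993-01-06, subtract 134 days
Back 6 days from January 6 reaches December 31, 1992 -> 128 left
December 1992 has 31 days -> back to November 30, 1992 -> 97 left
November 1992 has 30 days -> back to October 31, 1992 -> 67 left
October 1992 has 31 days -> back to September 30, 1992 -> 36 left
September 1992 has 30 days -> back to August 31, 1992 -> 6 left
August 1992: 31 - 6 = 25 -> lands on August 25

Result: 1992-08-25


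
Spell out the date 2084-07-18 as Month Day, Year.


ISO 2084-07-18 parses as year=2084, month=07, day=18
Month 7 -> July

July 18, 2084


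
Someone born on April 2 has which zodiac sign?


Date: April 2
Conventional tropical zodiac dates: Aries from March 21 onward; Taurus starts April 20
April 2 falls within the Aries range

Aries


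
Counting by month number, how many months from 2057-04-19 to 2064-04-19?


From April 2057 to April 2064
7 years * 12 = 84 months = 84

84 months


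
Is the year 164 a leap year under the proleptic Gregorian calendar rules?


Gregorian leap year rule: divisible by 4, but not by 100, unless also by 400.
164 is divisible by 4 but not 100 -> leap year

Yes


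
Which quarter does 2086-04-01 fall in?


Month: April (month 4)
Q1: Jan-Mar, Q2: Apr-Jun, Q3: Jul-Sep, Q4: Oct-Dec

Q2


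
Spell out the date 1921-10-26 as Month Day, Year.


ISO 1921-10-26 parses as year=1921, month=10, day=26
Month 10 -> October

October 26, 1921


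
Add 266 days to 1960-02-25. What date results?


Start: 1960-02-25, add 266 days
February 1960 has 29 days: 29 - 25 = 4 days to February 29 -> 262 left
March 1960 has 31 days -> 231 left
April 1960 has 30 days -> 201 left
May 1960 has 31 days -> 170 left
June 1960 has 30 days -> 140 left
July 1960 has 31 days -> 109 left
August 1960 has 31 days -> 78 left
September 1960 has 30 days -> 48 left
October 1960 has 31 days -> 17 left
November 1960: 17 <= 30 -> lands on November 17

Result: 1960-11-17


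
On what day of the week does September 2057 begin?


Target: September 1, 2057
Anchor: Jan 1, 2057. With p = 2057 - 1 = 2056: (p + p//4 - p//100 + p//400) mod 7 = (2056 + 514 - 20 + 5) mod 7 = 2555 mod 7 = 0 -> Monday (Mon=0 ... Sun=6)
Days before September (Jan-Aug): 243 days
Weekday index = (0 + 243) mod 7 = 5

Saturday


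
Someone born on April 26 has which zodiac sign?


Date: April 26
Conventional tropical zodiac dates: Taurus from April 20 onward; Gemini starts May 21
April 26 falls within the Taurus range

Taurus


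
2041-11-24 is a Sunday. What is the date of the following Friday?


Current: Sunday
Target: Friday
Days ahead: 5

Next Friday: 2041-11-29


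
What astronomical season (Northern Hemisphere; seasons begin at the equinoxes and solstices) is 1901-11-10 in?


Date: November 10
Astronomical Autumn (approx.; exact equinox/solstice day varies by year): September 22 to December 20
November 10 falls within the Autumn window

Autumn


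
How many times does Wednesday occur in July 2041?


July 2041 has 31 days
Anchor: Jan 1, 2041. With p = 2041 - 1 = 2040: (p + p//4 - p//100 + p//400) mod 7 = (2040 + 510 - 20 + 5) mod 7 = 2535 mod 7 = 1 -> Tuesday (Mon=0 ... Sun=6)
Days before July (Jan-Jun): 181; July 1 index = (1 + 181) mod 7 = 0 -> Monday
First Wednesday is July 3
Wednesdays: 3, 10, 17, 24, 31

5 Wednesdays


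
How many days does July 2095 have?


July 2095

31 days


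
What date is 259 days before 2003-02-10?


Start: 2003-02-10, subtract 259 days
Back 10 days from February 10 reaches January 31, 2003 -> 249 left
January 2003 has 31 days -> back to December 31, 2002 -> 218 left
December 2002 has 31 days -> back to November 30, 2002 -> 187 left
November 2002 has 30 days -> back to October 31, 2002 -> 157 left
October 2002 has 31 days -> back to September 30, 2002 -> 126 left
September 2002 has 30 days -> back to August 31, 2002 -> 96 left
August 2002 has 31 days -> back to July 31, 2002 -> 65 left
July 2002 has 31 days -> back to June 30, 2002 -> 34 left
June 2002 has 30 days -> back to May 31, 2002 -> 4 left
May 2002: 31 - 4 = 27 -> lands on May 27

Result: 2002-05-27


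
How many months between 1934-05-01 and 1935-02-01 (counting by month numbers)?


From May 1934 to February 1935
1 year * 12 = 12 months, minus 3 months = 9

9 months


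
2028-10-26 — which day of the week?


Date: October 26, 2028
Anchor: Jan 1, 2028. With p = 2028 - 1 = 2027: (p + p//4 - p//100 + p//400) mod 7 = (2027 + 506 - 20 + 5) mod 7 = 2518 mod 7 = 5 -> Saturday (Mon=0 ... Sun=6)
Days before October (Jan-Sep): 274; offset = 274 + 26 - 1 = 299
Weekday index = (5 + 299) mod 7 = 3

Day of the week: Thursday


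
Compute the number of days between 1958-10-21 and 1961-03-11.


From 1958-10-21 to 1961-03-11
1958-10-21: days before October = 31 + 28 + 31 + 30 + 31 + 30 + 31 + 31 + 30 = 273 (1958 is not a leap year); day of year = 273 + 21 = 294
1961-03-11: days before March = 31 + 28 = 59 (1961 is not a leap year); day of year = 59 + 11 = 70
Rest of 1958: 365 - 294 = 71
Full years 1959 (365), 1960 (366): 731
Total = 71 + 731 + 70 = 872

872 days


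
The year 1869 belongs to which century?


Century = (year - 1) // 100 + 1
= (1869 - 1) // 100 + 1
= 1868 // 100 + 1
= 18 + 1

19th century


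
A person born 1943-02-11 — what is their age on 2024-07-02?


Birth: 1943-02-11
Reference: 2024-07-02
Year difference: 2024 - 1943 = 81

81 years old


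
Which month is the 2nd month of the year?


Month 2 of 12

February


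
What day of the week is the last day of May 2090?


May 2090 has 31 days
Anchor: Jan 1, 2090. With p = 2090 - 1 = 2089: (p + p//4 - p//100 + p//400) mod 7 = (2089 + 522 - 20 + 5) mod 7 = 2596 mod 7 = 6 -> Sunday (Mon=0 ... Sun=6)
Days before May (Jan-Apr): 120; May 1 index = (6 + 120) mod 7 = 0 -> Monday
Last day offset: 31 - 1 = 30 days
Weekday index = (0 + 30) mod 7 = 2

Wednesday, May 31


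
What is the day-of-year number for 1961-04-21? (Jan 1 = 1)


Date: April 21, 1961
Days in months 1 through 3: 90
Plus 21 days in April

Day of year: 111


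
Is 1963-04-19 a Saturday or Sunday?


Anchor: Jan 1, 1963. With p = 1963 - 1 = 1962: (p + p//4 - p//100 + p//400) mod 7 = (1962 + 490 - 19 + 4) mod 7 = 2437 mod 7 = 1 -> Tuesday (Mon=0 ... Sun=6)
Day of year: 109; offset = 108
Weekday index = (1 + 108) mod 7 = 4 -> Friday
Weekend days: Saturday, Sunday

No


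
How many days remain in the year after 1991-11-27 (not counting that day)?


Day of year: 331 of 365
Remaining = 365 - 331

34 days


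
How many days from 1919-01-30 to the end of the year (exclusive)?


Day of year: 30 of 365
Remaining = 365 - 30

335 days


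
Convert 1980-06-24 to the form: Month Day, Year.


ISO 1980-06-24 parses as year=1980, month=06, day=24
Month 6 -> June

June 24, 1980


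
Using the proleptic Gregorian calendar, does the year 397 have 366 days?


Gregorian leap year rule: divisible by 4, but not by 100, unless also by 400.
397 is not divisible by 4 -> not a leap year

No


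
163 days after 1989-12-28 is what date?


Start: 1989-12-28, add 163 days
December 1989 has 31 days: 31 - 28 = 3 days to December 31 -> 160 left
January 1990 has 31 days -> 129 left
February 1990 has 28 days -> 101 left
March 1990 has 31 days -> 70 left
April 1990 has 30 days -> 40 left
May 1990 has 31 days -> 9 left
June 1990: 9 <= 30 -> lands on June 9

Result: 1990-06-09


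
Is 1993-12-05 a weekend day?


Anchor: Jan 1, 1993. With p = 1993 - 1 = 1992: (p + p//4 - p//100 + p//400) mod 7 = (1992 + 498 - 19 + 4) mod 7 = 2475 mod 7 = 4 -> Friday (Mon=0 ... Sun=6)
Day of year: 339; offset = 338
Weekday index = (4 + 338) mod 7 = 6 -> Sunday
Weekend days: Saturday, Sunday

Yes


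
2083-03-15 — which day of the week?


Date: March 15, 2083
Anchor: Jan 1, 2083. With p = 2083 - 1 = 2082: (p + p//4 - p//100 + p//400) mod 7 = (2082 + 520 - 20 + 5) mod 7 = 2587 mod 7 = 4 -> Friday (Mon=0 ... Sun=6)
Days before March (Jan-Feb): 59; offset = 59 + 15 - 1 = 73
Weekday index = (4 + 73) mod 7 = 0

Day of the week: Monday


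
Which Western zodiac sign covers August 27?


Date: August 27
Conventional tropical zodiac dates: Virgo from August 23 onward; Libra starts September 23
August 27 falls within the Virgo range

Virgo


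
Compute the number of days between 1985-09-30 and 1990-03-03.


From 1985-09-30 to 1990-03-03
1985-09-30: days before September = 31 + 28 + 31 + 30 + 31 + 30 + 31 + 31 = 243 (1985 is not a leap year); day of year = 243 + 30 = 273
1990-03-03: days before March = 31 + 28 = 59 (1990 is not a leap year); day of year = 59 + 3 = 62
Rest of 1985: 365 - 273 = 92
Full years 1986 (365), 1987 (365), 1988 (366), 1989 (365): 1461
Total = 92 + 1461 + 62 = 1615

1615 days


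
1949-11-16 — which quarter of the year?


Month: November (month 11)
Q1: Jan-Mar, Q2: Apr-Jun, Q3: Jul-Sep, Q4: Oct-Dec

Q4


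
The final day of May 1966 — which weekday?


May 1966 has 31 days
Anchor: Jan 1, 1966. With p = 1966 - 1 = 1965: (p + p//4 - p//100 + p//400) mod 7 = (1965 + 491 - 19 + 4) mod 7 = 2441 mod 7 = 5 -> Saturday (Mon=0 ... Sun=6)
Days before May (Jan-Apr): 120; May 1 index = (5 + 120) mod 7 = 6 -> Sunday
Last day offset: 31 - 1 = 30 days
Weekday index = (6 + 30) mod 7 = 1

Tuesday, May 31


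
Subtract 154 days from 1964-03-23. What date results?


Start: 1964-03-23, subtract 154 days
Back 23 days from March 23 reaches February 29, 1964 -> 131 left
February 1964 has 29 days -> back to January 31, 1964 -> 102 left
January 1964 has 31 days -> back to December 31, 1963 -> 71 left
December 1963 has 31 days -> back to November 30, 1963 -> 40 left
November 1963 has 30 days -> back to October 31, 1963 -> 10 left
October 1963: 31 - 10 = 21 -> lands on October 21

Result: 1963-10-21


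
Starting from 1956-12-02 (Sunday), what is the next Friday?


Current: Sunday
Target: Friday
Days ahead: 5

Next Friday: 1956-12-07


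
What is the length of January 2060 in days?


January 2060

31 days


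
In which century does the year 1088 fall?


Century = (year - 1) // 100 + 1
= (1088 - 1) // 100 + 1
= 1087 // 100 + 1
= 10 + 1

11th century


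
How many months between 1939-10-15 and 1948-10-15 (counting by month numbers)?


From October 1939 to October 1948
9 years * 12 = 108 months = 108

108 months


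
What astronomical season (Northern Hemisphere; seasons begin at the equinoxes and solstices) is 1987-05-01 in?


Date: May 1
Astronomical Spring (approx.; exact equinox/solstice day varies by year): March 20 to June 20
May 1 falls within the Spring window

Spring


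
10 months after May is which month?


May is month 5
5 + 10 = 15; wrap: 15 - 12 = 3

March


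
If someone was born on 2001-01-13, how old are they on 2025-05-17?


Birth: 2001-01-13
Reference: 2025-05-17
Year difference: 2025 - 2001 = 24

24 years old


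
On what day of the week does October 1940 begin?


Target: October 1, 1940
Anchor: Jan 1, 1940. With p = 1940 - 1 = 1939: (p + p//4 - p//100 + p//400) mod 7 = (1939 + 484 - 19 + 4) mod 7 = 2408 mod 7 = 0 -> Monday (Mon=0 ... Sun=6)
Days before October (Jan-Sep): 274 days
Weekday index = (0 + 274) mod 7 = 1

Tuesday


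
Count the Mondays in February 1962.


February 1962 has 28 days
Anchor: Jan 1, 1962. With p = 1962 - 1 = 1961: (p + p//4 - p//100 + p//400) mod 7 = (1961 + 490 - 19 + 4) mod 7 = 2436 mod 7 = 0 -> Monday (Mon=0 ... Sun=6)
Days before February (Jan): 31; February 1 index = (0 + 31) mod 7 = 3 -> Thursday
First Monday is February 5
Mondays: 5, 12, 19, 26

4 Mondays


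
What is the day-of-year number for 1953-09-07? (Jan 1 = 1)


Date: September 7, 1953
Days in months 1 through 8: 243
Plus 7 days in September

Day of year: 250


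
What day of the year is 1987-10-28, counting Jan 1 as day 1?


Date: October 28, 1987
Days in months 1 through 9: 273
Plus 28 days in October

Day of year: 301


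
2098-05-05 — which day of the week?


Date: May 5, 2098
Anchor: Jan 1, 2098. With p = 2098 - 1 = 2097: (p + p//4 - p//100 + p//400) mod 7 = (2097 + 524 - 20 + 5) mod 7 = 2606 mod 7 = 2 -> Wednesday (Mon=0 ... Sun=6)
Days before May (Jan-Apr): 120; offset = 120 + 5 - 1 = 124
Weekday index = (2 + 124) mod 7 = 0

Day of the week: Monday


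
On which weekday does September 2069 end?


September 2069 has 30 days
Anchor: Jan 1, 2069. With p = 2069 - 1 = 2068: (p + p//4 - p//100 + p//400) mod 7 = (2068 + 517 - 20 + 5) mod 7 = 2570 mod 7 = 1 -> Tuesday (Mon=0 ... Sun=6)
Days before September (Jan-Aug): 243; September 1 index = (1 + 243) mod 7 = 6 -> Sunday
Last day offset: 30 - 1 = 29 days
Weekday index = (6 + 29) mod 7 = 0

Monday, September 30


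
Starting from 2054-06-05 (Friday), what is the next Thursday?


Current: Friday
Target: Thursday
Days ahead: 6

Next Thursday: 2054-06-11


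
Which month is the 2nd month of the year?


Month 2 of 12

February


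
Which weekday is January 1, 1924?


Target: January 1, 1924
Anchor: Jan 1, 1924. With p = 1924 - 1 = 1923: (p + p//4 - p//100 + p//400) mod 7 = (1923 + 480 - 19 + 4) mod 7 = 2388 mod 7 = 1 -> Tuesday (Mon=0 ... Sun=6)
Offset from anchor: 0 days
Weekday index = (1 + 0) mod 7 = 1

Tuesday


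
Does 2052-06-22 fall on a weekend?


Anchor: Jan 1, 2052. With p = 2052 - 1 = 2051: (p + p//4 - p//100 + p//400) mod 7 = (2051 + 512 - 20 + 5) mod 7 = 2548 mod 7 = 0 -> Monday (Mon=0 ... Sun=6)
Day of year: 174; offset = 173
Weekday index = (0 + 173) mod 7 = 5 -> Saturday
Weekend days: Saturday, Sunday

Yes


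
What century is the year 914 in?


Century = (year - 1) // 100 + 1
= (914 - 1) // 100 + 1
= 913 // 100 + 1
= 9 + 1

10th century


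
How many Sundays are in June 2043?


June 2043 has 30 days
Anchor: Jan 1, 2043. With p = 2043 - 1 = 2042: (p + p//4 - p//100 + p//400) mod 7 = (2042 + 510 - 20 + 5) mod 7 = 2537 mod 7 = 3 -> Thursday (Mon=0 ... Sun=6)
Days before June (Jan-May): 151; June 1 index = (3 + 151) mod 7 = 0 -> Monday
First Sunday is June 7
Sundays: 7, 14, 21, 28

4 Sundays


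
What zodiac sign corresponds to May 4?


Date: May 4
Conventional tropical zodiac dates: Taurus from April 20 onward; Gemini starts May 21
May 4 falls within the Taurus range

Taurus


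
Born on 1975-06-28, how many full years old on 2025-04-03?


Birth: 1975-06-28
Reference: 2025-04-03
Year difference: 2025 - 1975 = 50
Birthday not yet reached in 2025, subtract 1

49 years old


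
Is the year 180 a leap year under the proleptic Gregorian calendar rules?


Gregorian leap year rule: divisible by 4, but not by 100, unless also by 400.
180 is divisible by 4 but not 100 -> leap year

Yes


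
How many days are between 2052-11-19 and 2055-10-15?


From 2052-11-19 to 2055-10-15
2052-11-19: days before November = 31 + 29 + 31 + 30 + 31 + 30 + 31 + 31 + 30 + 31 = 305 (2052 is a leap year); day of year = 305 + 19 = 324
2055-10-15: days before October = 31 + 28 + 31 + 30 + 31 + 30 + 31 + 31 + 30 = 273 (2055 is not a leap year); day of year = 273 + 15 = 288
Rest of 2052: 366 - 324 = 42
Full years 2053 (365), 2054 (365): 730
Total = 42 + 730 + 288 = 1060

1060 days


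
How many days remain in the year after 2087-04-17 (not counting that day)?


Day of year: 107 of 365
Remaining = 365 - 107

258 days


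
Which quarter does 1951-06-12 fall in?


Month: June (month 6)
Q1: Jan-Mar, Q2: Apr-Jun, Q3: Jul-Sep, Q4: Oct-Dec

Q2


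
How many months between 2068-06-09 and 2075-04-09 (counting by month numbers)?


From June 2068 to April 2075
7 years * 12 = 84 months, minus 2 months = 82

82 months


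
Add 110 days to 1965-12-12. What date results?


Start: 1965-12-12, add 110 days
December 1965 has 31 days: 31 - 12 = 19 days to December 31 -> 91 left
January 1966 has 31 days -> 60 left
February 1966 has 28 days -> 32 left
March 1966 has 31 days -> 1 left
April 1966: 1 <= 30 -> lands on April 1

Result: 1966-04-01


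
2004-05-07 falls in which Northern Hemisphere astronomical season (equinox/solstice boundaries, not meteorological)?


Date: May 7
Astronomical Spring (approx.; exact equinox/solstice day varies by year): March 20 to June 20
May 7 falls within the Spring window

Spring


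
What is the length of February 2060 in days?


February 2060 (leap year: yes)

29 days


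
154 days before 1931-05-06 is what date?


Start: 1931-05-06, subtract 154 days
Back 6 days from May 6 reaches April 30, 1931 -> 148 left
April 1931 has 30 days -> back to March 31, 1931 -> 118 left
March 1931 has 31 days -> back to February 28, 1931 -> 87 left
February 1931 has 28 days -> back to January 31, 1931 -> 59 left
January 1931 has 31 days -> back to December 31, 1930 -> 28 left
December 1930: 31 - 28 = 3 -> lands on December 3

Result: 1930-12-03


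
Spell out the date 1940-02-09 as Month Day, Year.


ISO 1940-02-09 parses as year=1940, month=02, day=09
Month 2 -> February

February 9, 1940


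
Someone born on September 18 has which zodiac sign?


Date: September 18
Conventional tropical zodiac dates: Virgo from August 23 onward; Libra starts September 23
September 18 falls within the Virgo range

Virgo


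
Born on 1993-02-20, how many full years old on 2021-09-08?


Birth: 1993-02-20
Reference: 2021-09-08
Year difference: 2021 - 1993 = 28

28 years old


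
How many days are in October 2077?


October 2077

31 days


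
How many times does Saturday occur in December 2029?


December 2029 has 31 days
Anchor: Jan 1, 2029. With p = 2029 - 1 = 2028: (p + p//4 - p//100 + p//400) mod 7 = (2028 + 507 - 20 + 5) mod 7 = 2520 mod 7 = 0 -> Monday (Mon=0 ... Sun=6)
Days before December (Jan-Nov): 334; December 1 index = (0 + 334) mod 7 = 5 -> Saturday
First Saturday is December 1
Saturdays: 1, 8, 15, 22, 29

5 Saturdays


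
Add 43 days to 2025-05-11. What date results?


Start: 2025-05-11, add 43 days
May 2025 has 31 days: 31 - 11 = 20 days to May 31 -> 23 left
June 2025: 23 <= 30 -> lands on June 23

Result: 2025-06-23


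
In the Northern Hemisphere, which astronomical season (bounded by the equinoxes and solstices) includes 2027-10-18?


Date: October 18
Astronomical Autumn (approx.; exact equinox/solstice day varies by year): September 22 to December 20
October 18 falls within the Autumn window

Autumn


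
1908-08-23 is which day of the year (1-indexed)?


Date: August 23, 1908
Days in months 1 through 7: 213
Plus 23 days in August

Day of year: 236


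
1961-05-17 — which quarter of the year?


Month: May (month 5)
Q1: Jan-Mar, Q2: Apr-Jun, Q3: Jul-Sep, Q4: Oct-Dec

Q2


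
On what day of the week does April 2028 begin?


Target: April 1, 2028
Anchor: Jan 1, 2028. With p = 2028 - 1 = 2027: (p + p//4 - p//100 + p//400) mod 7 = (2027 + 506 - 20 + 5) mod 7 = 2518 mod 7 = 5 -> Saturday (Mon=0 ... Sun=6)
Days before April (Jan-Mar): 91 days
Weekday index = (5 + 91) mod 7 = 5

Saturday


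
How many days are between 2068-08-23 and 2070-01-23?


From 2068-08-23 to 2070-01-23
2068-08-23: days before August = 31 + 29 + 31 + 30 + 31 + 30 + 31 = 213 (2068 is a leap year); day of year = 213 + 23 = 236
2070-01-23: day of year = 23
Rest of 2068: 366 - 236 = 130
Full years 2069 (365): 365
Total = 130 + 365 + 23 = 518

518 days


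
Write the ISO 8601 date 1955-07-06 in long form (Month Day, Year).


ISO 1955-07-06 parses as year=1955, month=07, day=06
Month 7 -> July

July 6, 1955


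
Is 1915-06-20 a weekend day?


Anchor: Jan 1, 1915. With p = 1915 - 1 = 1914: (p + p//4 - p//100 + p//400) mod 7 = (1914 + 478 - 19 + 4) mod 7 = 2377 mod 7 = 4 -> Friday (Mon=0 ... Sun=6)
Day of year: 171; offset = 170
Weekday index = (4 + 170) mod 7 = 6 -> Sunday
Weekend days: Saturday, Sunday

Yes


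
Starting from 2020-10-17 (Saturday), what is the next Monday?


Current: Saturday
Target: Monday
Days ahead: 2

Next Monday: 2020-10-19


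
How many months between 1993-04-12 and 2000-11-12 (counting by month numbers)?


From April 1993 to November 2000
7 years * 12 = 84 months, plus 7 months = 91

91 months


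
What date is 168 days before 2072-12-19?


Start: 2072-12-19, subtract 168 days
Back 19 days from December 19 reaches November 30, 2072 -> 149 left
November 2072 has 30 days -> back to October 31, 2072 -> 119 left
October 2072 has 31 days -> back to September 30, 2072 -> 88 left
September 2072 has 30 days -> back to August 31, 2072 -> 58 left
August 2072 has 31 days -> back to July 31, 2072 -> 27 left
July 2072: 31 - 27 = 4 -> lands on July 4

Result: 2072-07-04


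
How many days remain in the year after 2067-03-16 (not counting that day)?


Day of year: 75 of 365
Remaining = 365 - 75

290 days


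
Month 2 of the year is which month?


Month 2 of 12

February


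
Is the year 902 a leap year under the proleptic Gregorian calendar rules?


Gregorian leap year rule: divisible by 4, but not by 100, unless also by 400.
902 is not divisible by 4 -> not a leap year

No


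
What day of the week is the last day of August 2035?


August 2035 has 31 days
Anchor: Jan 1, 2035. With p = 2035 - 1 = 2034: (p + p//4 - p//100 + p//400) mod 7 = (2034 + 508 - 20 + 5) mod 7 = 2527 mod 7 = 0 -> Monday (Mon=0 ... Sun=6)
Days before August (Jan-Jul): 212; August 1 index = (0 + 212) mod 7 = 2 -> Wednesday
Last day offset: 31 - 1 = 30 days
Weekday index = (2 + 30) mod 7 = 4

Friday, August 31


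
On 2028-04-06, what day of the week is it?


Date: April 6, 2028
Anchor: Jan 1, 2028. With p = 2028 - 1 = 2027: (p + p//4 - p//100 + p//400) mod 7 = (2027 + 506 - 20 + 5) mod 7 = 2518 mod 7 = 5 -> Saturday (Mon=0 ... Sun=6)
Days before April (Jan-Mar): 91; offset = 91 + 6 - 1 = 96
Weekday index = (5 + 96) mod 7 = 3

Day of the week: Thursday


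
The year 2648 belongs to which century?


Century = (year - 1) // 100 + 1
= (2648 - 1) // 100 + 1
= 2647 // 100 + 1
= 26 + 1

27th century


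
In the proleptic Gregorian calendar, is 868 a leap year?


Gregorian leap year rule: divisible by 4, but not by 100, unless also by 400.
868 is divisible by 4 but not 100 -> leap year

Yes


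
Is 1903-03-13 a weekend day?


Anchor: Jan 1, 1903. With p = 1903 - 1 = 1902: (p + p//4 - p//100 + p//400) mod 7 = (1902 + 475 - 19 + 4) mod 7 = 2362 mod 7 = 3 -> Thursday (Mon=0 ... Sun=6)
Day of year: 72; offset = 71
Weekday index = (3 + 71) mod 7 = 4 -> Friday
Weekend days: Saturday, Sunday

No
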